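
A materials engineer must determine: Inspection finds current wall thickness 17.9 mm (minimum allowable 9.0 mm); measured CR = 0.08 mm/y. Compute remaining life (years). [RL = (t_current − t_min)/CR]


Apply the remaining-life relation: RL = (t_current − t_min) / CR
RL = (17.9 − 9.0) / 0.08 = 8.9 / 0.08 = 111.3 years

111.3 years


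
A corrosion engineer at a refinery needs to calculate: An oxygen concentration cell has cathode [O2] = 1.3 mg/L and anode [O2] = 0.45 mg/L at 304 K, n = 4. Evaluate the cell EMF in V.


Apply the Nernst concentration-cell relation: E = (RT/nF)*ln(C_cathode/C_anode)
RT/nF = 8.314*304/(4*96485) = 0.00654883 V
ln(1.3/0.45) = 1.06087
E = 0.00654883 * 1.06087 = 0.00695 V

0.00695 V


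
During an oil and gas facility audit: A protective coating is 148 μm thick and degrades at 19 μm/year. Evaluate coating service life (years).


Service life = thickness / degradation rate
Life = 148 / 19 = 7.8 years

7.8 years


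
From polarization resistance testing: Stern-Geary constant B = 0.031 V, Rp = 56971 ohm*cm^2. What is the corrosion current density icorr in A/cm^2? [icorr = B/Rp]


Apply the Stern-Geary relation: icorr = B / Rp
icorr = 0.031 / 56971 = 5.441×10^-7 A/cm^2

5.441×10^-7 A/cm^2


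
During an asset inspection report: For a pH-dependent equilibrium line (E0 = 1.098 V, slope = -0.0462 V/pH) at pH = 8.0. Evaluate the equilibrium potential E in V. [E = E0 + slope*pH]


Apply the Pourbaix line equation: E = E0 + slope*pH
E = 1.098 + (-0.0462)*8.0 = 1.098 + (-0.3696) = 0.7284 V
Rounded to 4 decimal places: E = 0.7284 V

0.7284 V


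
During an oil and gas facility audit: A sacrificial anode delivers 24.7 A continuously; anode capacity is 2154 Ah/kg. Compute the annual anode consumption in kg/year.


Annual consumption = current * hours per year / capacity
Rate = 24.7 * 8760 / 2154 = 100.5 kg/year

100.5 kg/year


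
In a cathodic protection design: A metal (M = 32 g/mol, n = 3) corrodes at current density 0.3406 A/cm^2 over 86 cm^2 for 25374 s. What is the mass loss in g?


Apply Faraday's law: m = i*A*t*M / (n*F)
Total charge passed Q = i*A*t = 0.3406*86*25374 = 743245.0584 C
m = Q*M/(n*F) = 743245.0584*32/(3*96485) = 82.1677 g

82.1677 g


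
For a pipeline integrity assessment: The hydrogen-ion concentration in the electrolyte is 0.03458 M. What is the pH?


pH = −log10[H+]
pH = −log10(0.03458) = 1.46

1.46


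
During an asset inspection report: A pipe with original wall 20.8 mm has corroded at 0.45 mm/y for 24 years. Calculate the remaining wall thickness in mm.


Remaining wall = original − CR × time
t = 20.8 − 0.45*24 = 20.8 − 10.8 = 10.0 mm

10.0 mm


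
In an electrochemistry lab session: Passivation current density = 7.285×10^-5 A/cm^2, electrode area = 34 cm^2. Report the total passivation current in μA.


I = i_pass * A, then convert A → μA (×10^6)
I = 7.285×10^-5 * 34 * 10^6 = 2476.9 μA

2476.9 μA


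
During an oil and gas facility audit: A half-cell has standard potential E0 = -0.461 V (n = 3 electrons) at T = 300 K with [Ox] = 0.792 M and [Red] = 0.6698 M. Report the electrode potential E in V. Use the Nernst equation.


Apply the Nernst equation: E = E0 + (RT/nF)*ln([Ox]/[Red])
Step 1: RT/nF = 8.314*300/(3*96485) = 0.00861688 V
Step 2: [Ox]/[Red] = 0.792/0.6698 = 1.182443
Step 3: ln(1.182443) = 0.167583
Step 4: correction = 0.00861688 * 0.167583 = 0.0014 V
E = -0.461 + 0.0014 = -0.4596 V

-0.4596 V


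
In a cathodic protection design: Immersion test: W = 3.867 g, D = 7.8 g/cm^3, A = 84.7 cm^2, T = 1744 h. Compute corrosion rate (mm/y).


Apply the mm/y weight-loss relation: CR = 87600 * W / (D * A * T)
Numerator: 87600 * 3.867 = 338749.2
Denominator: 7.8 * 84.7 * 1744 = 1152191.04
CR = 338749.2 / 1152191.04 = 0.294 mm/y

0.294 mm/y


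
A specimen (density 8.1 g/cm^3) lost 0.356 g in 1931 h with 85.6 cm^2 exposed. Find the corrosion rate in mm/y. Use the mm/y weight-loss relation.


Apply the mm/y weight-loss relation: CR = 87600 * W / (D * A * T)
Numerator: 87600 * 0.356 = 31185.6
Denominator: 8.1 * 85.6 * 1931 = 1338878.16
CR = 31185.6 / 1338878.16 = 0.023292 mm/y

0.023292 mm/y


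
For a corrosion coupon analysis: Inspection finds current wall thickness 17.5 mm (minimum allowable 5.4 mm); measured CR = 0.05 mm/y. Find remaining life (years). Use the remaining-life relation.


Apply the remaining-life relation: RL = (t_current − t_min) / CR
RL = (17.5 − 5.4) / 0.05 = 12.1 / 0.05 = 242.0 years

242.0 years


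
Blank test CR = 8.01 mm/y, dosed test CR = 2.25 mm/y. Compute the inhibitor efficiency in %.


Apply the inhibitor-efficiency definition: IE = (CR_blank − CR_inh)/CR_blank × 100
IE = (8.01 − 2.25) / 8.01 × 100
IE = 5.76 / 8.01 × 100 = 71.9 %

71.9 %


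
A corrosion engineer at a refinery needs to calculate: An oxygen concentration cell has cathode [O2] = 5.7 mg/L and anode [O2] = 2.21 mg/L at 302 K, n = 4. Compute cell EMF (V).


Apply the Nernst concentration-cell relation: E = (RT/nF)*ln(C_cathode/C_anode)
RT/nF = 8.314*302/(4*96485) = 0.00650575 V
ln(5.7/2.21) = 0.94747
E = 0.00650575 * 0.94747 = 0.00616 V

0.00616 V


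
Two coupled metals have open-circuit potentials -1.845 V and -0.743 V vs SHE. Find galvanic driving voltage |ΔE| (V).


Driving voltage is the absolute potential difference.
|ΔE| = |-1.845 − (-0.743)| = 1.102 V

1.102 V


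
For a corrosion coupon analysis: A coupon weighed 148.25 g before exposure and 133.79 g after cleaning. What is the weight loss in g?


Weight loss = initial − final
WL = 148.25 − 133.79 = 14.46 g

14.46 g


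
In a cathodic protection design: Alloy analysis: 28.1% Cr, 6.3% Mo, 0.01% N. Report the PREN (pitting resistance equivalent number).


Apply the PREN formula: PREN = Cr + 3.3*Mo + 16*N
PREN = 28.1 + 3.3*6.3 + 16*0.01
PREN = 28.1 + 20.79 + 0.16 = 49.05

49.05


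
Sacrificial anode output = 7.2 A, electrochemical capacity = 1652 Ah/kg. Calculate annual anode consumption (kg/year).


Annual consumption = current * hours per year / capacity
Rate = 7.2 * 8760 / 1652 = 38.2 kg/year

38.2 kg/year


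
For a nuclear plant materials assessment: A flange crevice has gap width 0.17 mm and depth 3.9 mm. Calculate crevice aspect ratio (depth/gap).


Aspect ratio = depth / gap
Ratio = 3.9 / 0.17 = 22.9

22.9


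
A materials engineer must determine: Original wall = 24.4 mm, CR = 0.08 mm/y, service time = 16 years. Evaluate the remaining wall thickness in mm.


Remaining wall = original − CR × time
t = 24.4 − 0.08*16 = 24.4 − 1.28 = 23.12 mm

23.12 mm


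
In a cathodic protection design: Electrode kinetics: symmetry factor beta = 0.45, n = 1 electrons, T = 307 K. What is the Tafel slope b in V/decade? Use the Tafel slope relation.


Apply the Tafel slope relation: b = 2.303*R*T/(beta*n*F)
Numerator: 2.303 * 8.314 * 307 = 5878.17
Denominator: 0.45 * 1 * 96485 = 43418.25
b = 5878.17 / 43418.25 = 0.1354 V/decade

0.1354 V/decade


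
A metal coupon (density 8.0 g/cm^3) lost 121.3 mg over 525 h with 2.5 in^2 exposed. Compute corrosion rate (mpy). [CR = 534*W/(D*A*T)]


Apply the mpy weight-loss relation: CR = 534 * W / (D * A * T)
Numerator: 534 * 121.3 = 64774.2
Denominator: 8.0 * 2.5 * 525 = 10500.0
CR = 64774.2 / 10500.0 = 6.169 mpy

6.169 mpy


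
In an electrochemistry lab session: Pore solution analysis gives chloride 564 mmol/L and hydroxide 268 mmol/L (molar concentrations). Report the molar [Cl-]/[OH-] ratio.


Threshold parameter = [Cl-] / [OH-] (molar basis; both in mmol/L, so units cancel)
Ratio = 564 / 268 = 2.1

2.1


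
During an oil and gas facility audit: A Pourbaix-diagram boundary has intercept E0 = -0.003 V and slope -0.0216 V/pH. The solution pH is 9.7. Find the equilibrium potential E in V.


Apply the Pourbaix line equation: E = E0 + slope*pH
E = -0.003 + (-0.0216)*9.7 = -0.003 + (-0.20952) = -0.21252 V
Rounded to 3 decimal places: E = -0.213 V

-0.213 V


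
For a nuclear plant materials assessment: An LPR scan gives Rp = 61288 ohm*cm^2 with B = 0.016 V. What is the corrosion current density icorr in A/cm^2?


Apply the Stern-Geary relation: icorr = B / Rp
icorr = 0.016 / 61288 = 2.611×10^-7 A/cm^2

2.611×10^-7 A/cm^2


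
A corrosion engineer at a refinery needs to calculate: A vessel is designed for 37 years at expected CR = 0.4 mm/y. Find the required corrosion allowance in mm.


Corrosion allowance = CR × design life
CA = 0.4 * 37 = 14.8 mm

14.8 mm


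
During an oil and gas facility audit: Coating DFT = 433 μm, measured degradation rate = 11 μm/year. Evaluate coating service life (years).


Service life = thickness / degradation rate
Life = 433 / 11 = 39.4 years

39.4 years


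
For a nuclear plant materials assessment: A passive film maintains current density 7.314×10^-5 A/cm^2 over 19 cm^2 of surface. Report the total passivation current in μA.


I = i_pass * A, then convert A → μA (×10^6)
I = 7.314×10^-5 * 19 * 10^6 = 1389.66 μA

1389.66 μA


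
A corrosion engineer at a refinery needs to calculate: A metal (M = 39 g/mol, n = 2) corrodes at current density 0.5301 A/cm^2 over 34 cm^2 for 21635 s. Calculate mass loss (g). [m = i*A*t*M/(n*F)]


Apply Faraday's law: m = i*A*t*M / (n*F)
Total charge passed Q = i*A*t = 0.5301*34*21635 = 389936.259 C
m = Q*M/(n*F) = 389936.259*39/(2*96485) = 78.808 g

78.808 g


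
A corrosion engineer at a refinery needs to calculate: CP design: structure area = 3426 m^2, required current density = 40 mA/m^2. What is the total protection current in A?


I = area * current density, then convert mA → A (÷1000)
I = 3426 * 40 / 1000 = 137.04 A

137.04 A


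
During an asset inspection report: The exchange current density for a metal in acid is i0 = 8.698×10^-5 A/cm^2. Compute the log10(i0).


i0 = 8.698×10^-5 A/cm^2
log10(i0) = -4.061

-4.061


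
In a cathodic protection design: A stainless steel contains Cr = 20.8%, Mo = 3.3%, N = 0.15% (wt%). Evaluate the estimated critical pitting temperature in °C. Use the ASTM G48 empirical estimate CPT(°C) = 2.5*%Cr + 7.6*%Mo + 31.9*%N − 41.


Apply the ASTM G48 empirical CPT estimate: CPT(°C) = 2.5*%Cr + 7.6*%Mo + 31.9*%N − 41
2.5*20.8 = 52; 7.6*3.3 = 25.08; 31.9*0.15 = 4.785
CPT = 52 + 25.08 + 4.785 − 41 = 40.865 °C
Rounded to 0.1 °C: CPT ≈ 40.9 °C

40.9 °C


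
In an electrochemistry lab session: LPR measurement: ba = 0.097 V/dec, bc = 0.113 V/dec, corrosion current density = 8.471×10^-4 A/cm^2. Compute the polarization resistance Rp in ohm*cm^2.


Apply the Stern-Geary equation: Rp = ba*bc / (2.303*icorr*(ba+bc))
ba*bc = 0.097*0.113 = 0.010961
ba+bc = 0.21; 2.303*icorr*(ba+bc) = 2.303*8.471×10^-4*0.21 = 4.0968297×10^-4
Rp = 0.010961 / 4.0968297×10^-4 = 26.75 ohm*cm^2

26.75 ohm*cm^2


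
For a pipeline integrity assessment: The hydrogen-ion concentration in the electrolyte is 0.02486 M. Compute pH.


pH = −log10[H+]
pH = −log10(0.02486) = 1.6

1.6


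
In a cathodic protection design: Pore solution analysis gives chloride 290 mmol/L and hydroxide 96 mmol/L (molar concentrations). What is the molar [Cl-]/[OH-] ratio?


Threshold parameter = [Cl-] / [OH-] (molar basis; both in mmol/L, so units cancel)
Ratio = 290 / 96 = 3.02

3.02


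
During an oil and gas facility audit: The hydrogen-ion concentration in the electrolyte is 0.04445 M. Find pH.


pH = −log10[H+]
pH = −log10(0.04445) = 1.35

1.35


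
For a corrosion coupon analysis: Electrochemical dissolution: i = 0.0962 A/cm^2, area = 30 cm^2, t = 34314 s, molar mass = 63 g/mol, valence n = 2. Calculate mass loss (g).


Apply Faraday's law: m = i*A*t*M / (n*F)
Total charge passed Q = i*A*t = 0.0962*30*34314 = 99030.204 C
m = Q*M/(n*F) = 99030.204*63/(2*96485) = 32.33095 g

32.33095 g


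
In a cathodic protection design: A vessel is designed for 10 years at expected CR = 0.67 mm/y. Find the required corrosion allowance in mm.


Corrosion allowance = CR × design life
CA = 0.67 * 10 = 6.7 mm

6.7 mm


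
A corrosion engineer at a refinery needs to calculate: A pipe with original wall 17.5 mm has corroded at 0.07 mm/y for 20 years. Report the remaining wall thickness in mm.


Remaining wall = original − CR × time
t = 17.5 − 0.07*20 = 17.5 − 1.4 = 16.1 mm

16.1 mm


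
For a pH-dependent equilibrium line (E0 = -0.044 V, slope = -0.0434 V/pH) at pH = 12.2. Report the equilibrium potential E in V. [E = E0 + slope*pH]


Apply the Pourbaix line equation: E = E0 + slope*pH
E = -0.044 + (-0.0434)*12.2 = -0.044 + (-0.52948) = -0.57348 V
Rounded to 3 decimal places: E = -0.573 V

-0.573 V


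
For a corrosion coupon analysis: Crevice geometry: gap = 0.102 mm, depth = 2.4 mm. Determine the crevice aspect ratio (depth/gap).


Aspect ratio = depth / gap
Ratio = 2.4 / 0.102 = 23.5

23.5


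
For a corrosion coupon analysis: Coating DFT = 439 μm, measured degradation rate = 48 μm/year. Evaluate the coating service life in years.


Service life = thickness / degradation rate
Life = 439 / 48 = 9.1 years

9.1 years


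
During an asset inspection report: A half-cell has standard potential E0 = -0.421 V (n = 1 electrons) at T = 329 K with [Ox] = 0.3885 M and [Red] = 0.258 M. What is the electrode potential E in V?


Apply the Nernst equation: E = E0 + (RT/nF)*ln([Ox]/[Red])
Step 1: RT/nF = 8.314*329/(1*96485) = 0.02834955 V
Step 2: [Ox]/[Red] = 0.3885/0.258 = 1.505814
Step 3: ln(1.505814) = 0.409334
Step 4: correction = 0.02834955 * 0.409334 = 0.0116 V
E = -0.421 + 0.0116 = -0.4094 V

-0.4094 V


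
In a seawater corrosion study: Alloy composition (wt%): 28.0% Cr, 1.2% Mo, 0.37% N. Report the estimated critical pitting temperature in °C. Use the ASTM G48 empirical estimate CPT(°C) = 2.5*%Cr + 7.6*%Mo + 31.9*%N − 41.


Apply the ASTM G48 empirical CPT estimate: CPT(°C) = 2.5*%Cr + 7.6*%Mo + 31.9*%N − 41
2.5*28.0 = 70; 7.6*1.2 = 9.12; 31.9*0.37 = 11.803
CPT = 70 + 9.12 + 11.803 − 41 = 49.923 °C
Rounded to 0.1 °C: CPT ≈ 49.9 °C

49.9 °C


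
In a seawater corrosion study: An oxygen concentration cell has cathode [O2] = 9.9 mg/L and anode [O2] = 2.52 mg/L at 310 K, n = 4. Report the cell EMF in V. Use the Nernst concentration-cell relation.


Apply the Nernst concentration-cell relation: E = (RT/nF)*ln(C_cathode/C_anode)
RT/nF = 8.314*310/(4*96485) = 0.00667808 V
ln(9.9/2.52) = 1.36828
E = 0.00667808 * 1.36828 = 0.00914 V

0.00914 V


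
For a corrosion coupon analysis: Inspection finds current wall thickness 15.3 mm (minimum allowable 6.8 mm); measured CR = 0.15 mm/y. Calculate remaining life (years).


Apply the remaining-life relation: RL = (t_current − t_min) / CR
RL = (15.3 − 6.8) / 0.15 = 8.5 / 0.15 = 56.7 years

56.7 years


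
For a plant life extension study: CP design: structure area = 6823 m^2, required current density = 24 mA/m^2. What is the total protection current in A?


I = area * current density, then convert mA → A (÷1000)
I = 6823 * 24 / 1000 = 163.75 A

163.75 A


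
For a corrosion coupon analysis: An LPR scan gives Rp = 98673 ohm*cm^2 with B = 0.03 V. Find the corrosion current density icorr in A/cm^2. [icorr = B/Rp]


Apply the Stern-Geary relation: icorr = B / Rp
icorr = 0.03 / 98673 = 3.04×10^-7 A/cm^2

3.04×10^-7 A/cm^2


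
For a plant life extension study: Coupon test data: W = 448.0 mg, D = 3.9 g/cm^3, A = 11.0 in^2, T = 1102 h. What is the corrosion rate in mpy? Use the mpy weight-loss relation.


Apply the mpy weight-loss relation: CR = 534 * W / (D * A * T)
Numerator: 534 * 448.0 = 239232.0
Denominator: 3.9 * 11.0 * 1102 = 47275.8
CR = 239232.0 / 47275.8 = 5.06035 mpy

5.06035 mpy


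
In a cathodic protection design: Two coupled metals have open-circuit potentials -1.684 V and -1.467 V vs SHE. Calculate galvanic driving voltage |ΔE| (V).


Driving voltage is the absolute potential difference.
|ΔE| = |-1.684 − (-1.467)| = 0.217 V

0.217 V


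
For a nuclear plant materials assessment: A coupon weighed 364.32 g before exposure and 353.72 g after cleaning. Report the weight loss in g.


Weight loss = initial − final
WL = 364.32 − 353.72 = 10.6 g

10.6 g


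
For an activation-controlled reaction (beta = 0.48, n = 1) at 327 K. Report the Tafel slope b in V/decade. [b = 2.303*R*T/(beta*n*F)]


Apply the Tafel slope relation: b = 2.303*R*T/(beta*n*F)
Numerator: 2.303 * 8.314 * 327 = 6261.12
Denominator: 0.48 * 1 * 96485 = 46312.8
b = 6261.12 / 46312.8 = 0.135 V/decade

0.135 V/decade


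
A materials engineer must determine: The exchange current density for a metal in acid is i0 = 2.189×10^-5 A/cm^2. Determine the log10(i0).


i0 = 2.189×10^-5 A/cm^2
log10(i0) = -4.66

-4.66


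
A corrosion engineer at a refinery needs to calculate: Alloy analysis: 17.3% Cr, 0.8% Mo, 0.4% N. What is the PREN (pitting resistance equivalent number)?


Apply the PREN formula: PREN = Cr + 3.3*Mo + 16*N
PREN = 17.3 + 3.3*0.8 + 16*0.4
PREN = 17.3 + 2.64 + 6.4 = 26.34

26.34


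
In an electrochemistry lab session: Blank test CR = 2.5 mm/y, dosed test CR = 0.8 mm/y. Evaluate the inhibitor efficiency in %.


Apply the inhibitor-efficiency definition: IE = (CR_blank − CR_inh)/CR_blank × 100
IE = (2.5 − 0.8) / 2.5 × 100
IE = 1.7 / 2.5 × 100 = 68.0 %

68.0 %


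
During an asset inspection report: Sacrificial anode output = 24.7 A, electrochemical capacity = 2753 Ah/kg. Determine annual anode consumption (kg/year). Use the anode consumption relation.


Annual consumption = current * hours per year / capacity
Rate = 24.7 * 8760 / 2753 = 78.6 kg/year

78.6 kg/year


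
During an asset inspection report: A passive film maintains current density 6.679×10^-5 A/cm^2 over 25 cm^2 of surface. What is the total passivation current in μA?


I = i_pass * A, then convert A → μA (×10^6)
I = 6.679×10^-5 * 25 * 10^6 = 1669.75 μA

1669.75 μA


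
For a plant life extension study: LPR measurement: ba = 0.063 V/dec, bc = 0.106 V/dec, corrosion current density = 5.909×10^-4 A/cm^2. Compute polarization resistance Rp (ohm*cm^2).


Apply the Stern-Geary equation: Rp = ba*bc / (2.303*icorr*(ba+bc))
ba*bc = 0.063*0.106 = 0.006678
ba+bc = 0.169; 2.303*icorr*(ba+bc) = 2.303*5.909×10^-4*0.169 = 2.2998242×10^-4
Rp = 0.006678 / 2.2998242×10^-4 = 29.04 ohm*cm^2

29.04 ohm*cm^2


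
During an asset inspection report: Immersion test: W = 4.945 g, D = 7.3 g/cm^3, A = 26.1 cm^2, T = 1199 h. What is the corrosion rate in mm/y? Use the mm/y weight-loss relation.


Apply the mm/y weight-loss relation: CR = 87600 * W / (D * A * T)
Numerator: 87600 * 4.945 = 433182.0
Denominator: 7.3 * 26.1 * 1199 = 228445.47
CR = 433182.0 / 228445.47 = 1.896216 mm/y

1.896216 mm/y


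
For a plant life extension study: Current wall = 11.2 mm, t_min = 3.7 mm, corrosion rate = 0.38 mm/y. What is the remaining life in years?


Apply the remaining-life relation: RL = (t_current − t_min) / CR
RL = (11.2 − 3.7) / 0.38 = 7.5 / 0.38 = 19.7 years

19.7 years


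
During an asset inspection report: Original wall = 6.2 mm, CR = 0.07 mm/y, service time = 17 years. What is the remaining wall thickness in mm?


Remaining wall = original − CR × time
t = 6.2 − 0.07*17 = 6.2 − 1.19 = 5.01 mm

5.01 mm


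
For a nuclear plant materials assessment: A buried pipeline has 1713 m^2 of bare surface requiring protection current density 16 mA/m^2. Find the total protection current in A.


I = area * current density, then convert mA → A (÷1000)
I = 1713 * 16 / 1000 = 27.41 A

27.41 A


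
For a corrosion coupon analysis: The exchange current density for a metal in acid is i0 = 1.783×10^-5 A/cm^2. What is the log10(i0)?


i0 = 1.783×10^-5 A/cm^2
log10(i0) = -4.749

-4.749


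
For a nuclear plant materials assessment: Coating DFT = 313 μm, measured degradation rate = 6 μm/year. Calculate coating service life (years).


Service life = thickness / degradation rate
Life = 313 / 6 = 52.2 years

52.2 years


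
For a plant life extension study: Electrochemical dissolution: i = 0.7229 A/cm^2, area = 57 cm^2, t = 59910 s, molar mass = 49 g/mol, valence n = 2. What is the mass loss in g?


Apply Faraday's law: m = i*A*t*M / (n*F)
Total charge passed Q = i*A*t = 0.7229*57*59910 = 2468609.523 C
m = Q*M/(n*F) = 2468609.523*49/(2*96485) = 626.843 g

626.843 g


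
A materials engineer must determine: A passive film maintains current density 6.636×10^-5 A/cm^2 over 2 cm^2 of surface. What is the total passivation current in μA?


I = i_pass * A, then convert A → μA (×10^6)
I = 6.636×10^-5 * 2 * 10^6 = 132.72 μA

132.72 μA


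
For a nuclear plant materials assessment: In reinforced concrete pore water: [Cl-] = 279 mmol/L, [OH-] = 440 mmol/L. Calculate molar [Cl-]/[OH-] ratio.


Threshold parameter = [Cl-] / [OH-] (molar basis; both in mmol/L, so units cancel)
Ratio = 279 / 440 = 0.63

0.63


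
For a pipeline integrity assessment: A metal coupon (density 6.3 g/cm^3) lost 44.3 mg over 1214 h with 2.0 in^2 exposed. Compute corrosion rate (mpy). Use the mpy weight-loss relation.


Apply the mpy weight-loss relation: CR = 534 * W / (D * A * T)
Numerator: 534 * 44.3 = 23656.2
Denominator: 6.3 * 2.0 * 1214 = 15296.4
CR = 23656.2 / 15296.4 = 1.54652 mpy

1.54652 mpy


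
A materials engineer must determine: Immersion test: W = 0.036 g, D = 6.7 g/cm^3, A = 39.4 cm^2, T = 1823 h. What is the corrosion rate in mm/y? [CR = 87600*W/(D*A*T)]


Apply the mm/y weight-loss relation: CR = 87600 * W / (D * A * T)
Numerator: 87600 * 0.036 = 3153.6
Denominator: 6.7 * 39.4 * 1823 = 481235.54
CR = 3153.6 / 481235.54 = 0.0066 mm/y

0.0066 mm/y


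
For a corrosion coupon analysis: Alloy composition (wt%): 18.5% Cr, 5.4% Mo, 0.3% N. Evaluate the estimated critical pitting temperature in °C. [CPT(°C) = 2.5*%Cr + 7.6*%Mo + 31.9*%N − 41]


Apply the ASTM G48 empirical CPT estimate: CPT(°C) = 2.5*%Cr + 7.6*%Mo + 31.9*%N − 41
2.5*18.5 = 46.25; 7.6*5.4 = 41.04; 31.9*0.3 = 9.57
CPT = 46.25 + 41.04 + 9.57 − 41 = 55.86 °C
Rounded to 0.1 °C: CPT ≈ 55.9 °C

55.9 °C


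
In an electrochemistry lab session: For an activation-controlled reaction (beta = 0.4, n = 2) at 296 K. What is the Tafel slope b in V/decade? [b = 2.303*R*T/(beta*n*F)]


Apply the Tafel slope relation: b = 2.303*R*T/(beta*n*F)
Numerator: 2.303 * 8.314 * 296 = 5667.55
Denominator: 0.4 * 2 * 96485 = 77188.0
b = 5667.55 / 77188.0 = 0.0734 V/decade

0.0734 V/decade


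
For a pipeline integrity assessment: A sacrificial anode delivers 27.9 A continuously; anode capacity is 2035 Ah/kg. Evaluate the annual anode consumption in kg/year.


Annual consumption = current * hours per year / capacity
Rate = 27.9 * 8760 / 2035 = 120.1 kg/year

120.1 kg/year


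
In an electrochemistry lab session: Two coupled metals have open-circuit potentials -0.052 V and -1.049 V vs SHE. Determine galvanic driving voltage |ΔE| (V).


Driving voltage is the absolute potential difference.
|ΔE| = |-0.052 − (-1.049)| = 0.997 V

0.997 V


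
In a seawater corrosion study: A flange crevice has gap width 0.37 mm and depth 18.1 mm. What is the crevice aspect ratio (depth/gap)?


Aspect ratio = depth / gap
Ratio = 18.1 / 0.37 = 48.9

48.9


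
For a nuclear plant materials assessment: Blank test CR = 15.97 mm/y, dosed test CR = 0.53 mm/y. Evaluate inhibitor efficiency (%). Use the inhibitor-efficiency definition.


Apply the inhibitor-efficiency definition: IE = (CR_blank − CR_inh)/CR_blank × 100
IE = (15.97 − 0.53) / 15.97 × 100
IE = 15.44 / 15.97 × 100 = 96.7 %

96.7 %


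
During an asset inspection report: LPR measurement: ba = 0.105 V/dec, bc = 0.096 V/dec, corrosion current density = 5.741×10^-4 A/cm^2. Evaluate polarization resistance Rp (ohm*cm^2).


Apply the Stern-Geary equation: Rp = ba*bc / (2.303*icorr*(ba+bc))
ba*bc = 0.105*0.096 = 0.01008
ba+bc = 0.201; 2.303*icorr*(ba+bc) = 2.303*5.741×10^-4*0.201 = 2.6575261×10^-4
Rp = 0.01008 / 2.6575261×10^-4 = 37.93 ohm*cm^2

37.93 ohm*cm^2


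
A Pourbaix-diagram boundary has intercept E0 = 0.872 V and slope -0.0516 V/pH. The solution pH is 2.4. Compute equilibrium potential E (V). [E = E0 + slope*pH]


Apply the Pourbaix line equation: E = E0 + slope*pH
E = 0.872 + (-0.0516)*2.4 = 0.872 + (-0.12384) = 0.74816 V
Rounded to 3 decimal places: E = 0.748 V

0.748 V


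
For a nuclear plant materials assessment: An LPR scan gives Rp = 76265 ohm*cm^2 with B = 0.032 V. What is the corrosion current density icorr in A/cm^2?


Apply the Stern-Geary relation: icorr = B / Rp
icorr = 0.032 / 76265 = 4.196×10^-7 A/cm^2

4.196×10^-7 A/cm^2


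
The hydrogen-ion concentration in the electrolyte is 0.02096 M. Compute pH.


pH = −log10[H+]
pH = −log10(0.02096) = 1.68

1.68


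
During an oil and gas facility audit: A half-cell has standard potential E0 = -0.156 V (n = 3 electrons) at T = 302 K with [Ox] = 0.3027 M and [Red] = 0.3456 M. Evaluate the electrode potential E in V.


Apply the Nernst equation: E = E0 + (RT/nF)*ln([Ox]/[Red])
Step 1: RT/nF = 8.314*302/(3*96485) = 0.00867433 V
Step 2: [Ox]/[Red] = 0.3027/0.3456 = 0.875868
Step 3: ln(0.875868) = -0.13254
Step 4: correction = 0.00867433 * -0.13254 = -0.0011 V
E = -0.156 + -0.0011 = -0.1571 V

-0.1571 V


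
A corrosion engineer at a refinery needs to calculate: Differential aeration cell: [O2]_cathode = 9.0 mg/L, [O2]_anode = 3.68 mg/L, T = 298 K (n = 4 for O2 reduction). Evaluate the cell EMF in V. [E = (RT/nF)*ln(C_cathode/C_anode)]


Apply the Nernst concentration-cell relation: E = (RT/nF)*ln(C_cathode/C_anode)
RT/nF = 8.314*298/(4*96485) = 0.00641958 V
ln(9.0/3.68) = 0.89431
E = 0.00641958 * 0.89431 = 0.00574 V

0.00574 V


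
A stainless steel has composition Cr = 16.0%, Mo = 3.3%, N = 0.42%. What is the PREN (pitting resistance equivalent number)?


Apply the PREN formula: PREN = Cr + 3.3*Mo + 16*N
PREN = 16.0 + 3.3*3.3 + 16*0.42
PREN = 16.0 + 10.89 + 6.72 = 33.61

33.61


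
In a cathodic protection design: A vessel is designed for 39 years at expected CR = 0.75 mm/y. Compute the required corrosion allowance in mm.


Corrosion allowance = CR × design life
CA = 0.75 * 39 = 29.25 mm

29.25 mm


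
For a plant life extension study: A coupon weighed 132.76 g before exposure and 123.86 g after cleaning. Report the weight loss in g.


Weight loss = initial − final
WL = 132.76 − 123.86 = 8.9 g

8.9 g


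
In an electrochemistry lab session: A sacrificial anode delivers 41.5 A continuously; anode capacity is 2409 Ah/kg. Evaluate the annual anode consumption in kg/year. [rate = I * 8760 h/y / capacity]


Annual consumption = current * hours per year / capacity
Rate = 41.5 * 8760 / 2409 = 150.9 kg/year

150.9 kg/year


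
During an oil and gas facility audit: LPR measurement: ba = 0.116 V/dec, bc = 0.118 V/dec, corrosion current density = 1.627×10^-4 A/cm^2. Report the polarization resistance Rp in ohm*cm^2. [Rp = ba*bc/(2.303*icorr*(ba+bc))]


Apply the Stern-Geary equation: Rp = ba*bc / (2.303*icorr*(ba+bc))
ba*bc = 0.116*0.118 = 0.013688
ba+bc = 0.234; 2.303*icorr*(ba+bc) = 2.303*1.627×10^-4*0.234 = 8.7679355×10^-5
Rp = 0.013688 / 8.7679355×10^-5 = 156.1 ohm*cm^2

156.1 ohm*cm^2


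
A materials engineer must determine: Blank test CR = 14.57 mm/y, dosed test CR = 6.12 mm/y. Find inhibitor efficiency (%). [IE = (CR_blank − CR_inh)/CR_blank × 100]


Apply the inhibitor-efficiency definition: IE = (CR_blank − CR_inh)/CR_blank × 100
IE = (14.57 − 6.12) / 14.57 × 100
IE = 8.45 / 14.57 × 100 = 58.0 %

58.0 %


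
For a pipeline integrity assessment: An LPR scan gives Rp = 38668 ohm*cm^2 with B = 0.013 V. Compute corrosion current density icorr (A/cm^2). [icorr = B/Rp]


Apply the Stern-Geary relation: icorr = B / Rp
icorr = 0.013 / 38668 = 3.362×10^-7 A/cm^2

3.362×10^-7 A/cm^2


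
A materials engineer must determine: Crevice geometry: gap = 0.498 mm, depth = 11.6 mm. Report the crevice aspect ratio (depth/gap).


Aspect ratio = depth / gap
Ratio = 11.6 / 0.498 = 23.3

23.3


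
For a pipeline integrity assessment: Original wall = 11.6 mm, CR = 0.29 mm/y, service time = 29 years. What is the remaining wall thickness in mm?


Remaining wall = original − CR × time
t = 11.6 − 0.29*29 = 11.6 − 8.41 = 3.19 mm

3.19 mm


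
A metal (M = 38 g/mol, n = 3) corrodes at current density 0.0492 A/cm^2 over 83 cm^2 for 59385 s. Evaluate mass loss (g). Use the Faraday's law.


Apply Faraday's law: m = i*A*t*M / (n*F)
Total charge passed Q = i*A*t = 0.0492*83*59385 = 242504.586 C
m = Q*M/(n*F) = 242504.586*38/(3*96485) = 31.83629 g

31.83629 g


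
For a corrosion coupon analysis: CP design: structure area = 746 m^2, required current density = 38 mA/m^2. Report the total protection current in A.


I = area * current density, then convert mA → A (÷1000)
I = 746 * 38 / 1000 = 28.35 A

28.35 A


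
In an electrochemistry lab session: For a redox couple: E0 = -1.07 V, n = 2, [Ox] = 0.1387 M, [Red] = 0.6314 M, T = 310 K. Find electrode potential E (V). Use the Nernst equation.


Apply the Nernst equation: E = E0 + (RT/nF)*ln([Ox]/[Red])
Step 1: RT/nF = 8.314*310/(2*96485) = 0.01335617 V
Step 2: [Ox]/[Red] = 0.1387/0.6314 = 0.219671
Step 3: ln(0.219671) = -1.515624
Step 4: correction = 0.01335617 * -1.515624 = -0.02 V
E = -1.07 + -0.02 = -1.09 V

-1.09 V


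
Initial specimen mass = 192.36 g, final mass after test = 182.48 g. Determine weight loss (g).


Weight loss = initial − final
WL = 192.36 − 182.48 = 9.88 g

9.88 g


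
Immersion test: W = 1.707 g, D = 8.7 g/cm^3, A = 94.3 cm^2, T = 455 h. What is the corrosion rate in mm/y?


Apply the mm/y weight-loss relation: CR = 87600 * W / (D * A * T)
Numerator: 87600 * 1.707 = 149533.2
Denominator: 8.7 * 94.3 * 455 = 373286.55
CR = 149533.2 / 373286.55 = 0.4006 mm/y

0.4006 mm/y


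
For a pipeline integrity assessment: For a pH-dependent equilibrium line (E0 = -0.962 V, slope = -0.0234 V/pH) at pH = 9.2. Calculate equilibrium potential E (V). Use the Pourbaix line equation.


Apply the Pourbaix line equation: E = E0 + slope*pH
E = -0.962 + (-0.0234)*9.2 = -0.962 + (-0.21528) = -1.17728 V
Rounded to 3 decimal places: E = -1.177 V

-1.177 V


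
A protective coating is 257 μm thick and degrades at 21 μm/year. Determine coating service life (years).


Service life = thickness / degradation rate
Life = 257 / 21 = 12.2 years

12.2 years


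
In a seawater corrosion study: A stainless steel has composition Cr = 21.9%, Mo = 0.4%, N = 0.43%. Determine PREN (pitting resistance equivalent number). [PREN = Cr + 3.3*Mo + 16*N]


Apply the PREN formula: PREN = Cr + 3.3*Mo + 16*N
PREN = 21.9 + 3.3*0.4 + 16*0.43
PREN = 21.9 + 1.32 + 6.88 = 30.1

30.1


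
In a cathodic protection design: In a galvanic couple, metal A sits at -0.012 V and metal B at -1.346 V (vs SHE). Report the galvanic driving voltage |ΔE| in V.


Driving voltage is the absolute potential difference.
|ΔE| = |-0.012 − (-1.346)| = 1.334 V

1.334 V


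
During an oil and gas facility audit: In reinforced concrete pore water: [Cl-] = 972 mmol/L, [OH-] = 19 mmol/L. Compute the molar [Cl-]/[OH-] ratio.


Threshold parameter = [Cl-] / [OH-] (molar basis; both in mmol/L, so units cancel)
Ratio = 972 / 19 = 51.16

51.16


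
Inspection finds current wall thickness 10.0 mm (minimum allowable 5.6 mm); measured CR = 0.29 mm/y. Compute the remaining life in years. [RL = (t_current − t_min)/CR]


Apply the remaining-life relation: RL = (t_current − t_min) / CR
RL = (10.0 − 5.6) / 0.29 = 4.4 / 0.29 = 15.2 years

15.2 years


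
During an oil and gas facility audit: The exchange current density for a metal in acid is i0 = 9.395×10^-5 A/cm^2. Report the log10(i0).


i0 = 9.395×10^-5 A/cm^2
log10(i0) = -4.027

-4.027


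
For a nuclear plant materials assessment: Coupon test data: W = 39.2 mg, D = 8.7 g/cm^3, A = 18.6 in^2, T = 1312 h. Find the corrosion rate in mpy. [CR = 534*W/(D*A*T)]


Apply the mpy weight-loss relation: CR = 534 * W / (D * A * T)
Numerator: 534 * 39.2 = 20932.8
Denominator: 8.7 * 18.6 * 1312 = 212307.84
CR = 20932.8 / 212307.84 = 0.099 mpy

0.099 mpy


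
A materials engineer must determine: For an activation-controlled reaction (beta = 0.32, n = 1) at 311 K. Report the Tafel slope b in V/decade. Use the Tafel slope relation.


Apply the Tafel slope relation: b = 2.303*R*T/(beta*n*F)
Numerator: 2.303 * 8.314 * 311 = 5954.76
Denominator: 0.32 * 1 * 96485 = 30875.2
b = 5954.76 / 30875.2 = 0.193 V/decade

0.193 V/decade


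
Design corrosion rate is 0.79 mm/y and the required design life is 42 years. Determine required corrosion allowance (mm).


Corrosion allowance = CR × design life
CA = 0.79 * 42 = 33.18 mm

33.18 mm


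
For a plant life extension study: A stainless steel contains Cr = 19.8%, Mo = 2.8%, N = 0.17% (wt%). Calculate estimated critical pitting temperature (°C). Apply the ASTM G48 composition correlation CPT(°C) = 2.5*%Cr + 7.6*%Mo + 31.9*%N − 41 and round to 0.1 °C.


Apply the ASTM G48 empirical CPT estimate: CPT(°C) = 2.5*%Cr + 7.6*%Mo + 31.9*%N − 41
2.5*19.8 = 49.5; 7.6*2.8 = 21.28; 31.9*0.17 = 5.423
CPT = 49.5 + 21.28 + 5.423 − 41 = 35.203 °C
Rounded to 0.1 °C: CPT ≈ 35.2 °C

35.2 °C


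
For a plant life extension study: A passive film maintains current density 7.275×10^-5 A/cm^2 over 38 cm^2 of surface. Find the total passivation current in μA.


I = i_pass * A, then convert A → μA (×10^6)
I = 7.275×10^-5 * 38 * 10^6 = 2764.5 μA

2764.5 μA


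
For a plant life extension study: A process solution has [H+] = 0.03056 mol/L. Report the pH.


pH = −log10[H+]
pH = −log10(0.03056) = 1.51

1.51


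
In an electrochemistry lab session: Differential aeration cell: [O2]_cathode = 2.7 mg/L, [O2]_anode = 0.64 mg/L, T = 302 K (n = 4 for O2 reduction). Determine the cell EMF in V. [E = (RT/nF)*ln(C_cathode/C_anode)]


Apply the Nernst concentration-cell relation: E = (RT/nF)*ln(C_cathode/C_anode)
RT/nF = 8.314*302/(4*96485) = 0.00650575 V
ln(2.7/0.64) = 1.43954
E = 0.00650575 * 1.43954 = 0.00937 V

0.00937 V


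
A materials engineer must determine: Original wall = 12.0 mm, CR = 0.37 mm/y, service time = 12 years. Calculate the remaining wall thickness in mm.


Remaining wall = original − CR × time
t = 12.0 − 0.37*12 = 12.0 − 4.44 = 7.56 mm

7.56 mm


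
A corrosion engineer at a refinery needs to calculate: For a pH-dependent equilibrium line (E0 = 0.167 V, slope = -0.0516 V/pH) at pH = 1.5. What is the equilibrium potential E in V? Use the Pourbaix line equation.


Apply the Pourbaix line equation: E = E0 + slope*pH
E = 0.167 + (-0.0516)*1.5 = 0.167 + (-0.0774) = 0.0896 V
Rounded to 3 decimal places: E = 0.090 V

0.090 V


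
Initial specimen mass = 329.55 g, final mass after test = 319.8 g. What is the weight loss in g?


Weight loss = initial − final
WL = 329.55 − 319.8 = 9.75 g

9.75 g


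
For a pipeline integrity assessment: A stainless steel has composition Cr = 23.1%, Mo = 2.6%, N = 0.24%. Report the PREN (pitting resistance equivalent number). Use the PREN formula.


Apply the PREN formula: PREN = Cr + 3.3*Mo + 16*N
PREN = 23.1 + 3.3*2.6 + 16*0.24
PREN = 23.1 + 8.58 + 3.84 = 35.52

35.52


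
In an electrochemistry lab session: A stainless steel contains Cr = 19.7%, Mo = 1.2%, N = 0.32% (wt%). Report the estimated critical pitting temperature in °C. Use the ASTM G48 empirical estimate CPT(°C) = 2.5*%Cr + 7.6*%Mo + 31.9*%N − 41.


Apply the ASTM G48 empirical CPT estimate: CPT(°C) = 2.5*%Cr + 7.6*%Mo + 31.9*%N − 41
2.5*19.7 = 49.25; 7.6*1.2 = 9.12; 31.9*0.32 = 10.208
CPT = 49.25 + 9.12 + 10.208 − 41 = 27.578 °C
Rounded to 0.1 °C: CPT ≈ 27.6 °C

27.6 °C


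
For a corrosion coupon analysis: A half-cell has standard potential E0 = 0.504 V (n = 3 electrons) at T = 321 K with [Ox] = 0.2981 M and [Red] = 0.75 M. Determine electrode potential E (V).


Apply the Nernst equation: E = E0 + (RT/nF)*ln([Ox]/[Red])
Step 1: RT/nF = 8.314*321/(3*96485) = 0.00922007 V
Step 2: [Ox]/[Red] = 0.2981/0.75 = 0.397467
Step 3: ln(0.397467) = -0.922643
Step 4: correction = 0.00922007 * -0.922643 = -0.0085 V
E = 0.504 + -0.0085 = 0.4955 V

0.4955 V


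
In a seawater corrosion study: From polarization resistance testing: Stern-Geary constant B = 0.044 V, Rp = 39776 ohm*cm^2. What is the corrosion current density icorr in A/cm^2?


Apply the Stern-Geary relation: icorr = B / Rp
icorr = 0.044 / 39776 = 1.106×10^-6 A/cm^2

1.106×10^-6 A/cm^2


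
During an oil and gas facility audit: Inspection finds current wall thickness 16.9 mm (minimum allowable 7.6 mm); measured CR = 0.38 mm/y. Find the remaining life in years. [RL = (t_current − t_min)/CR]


Apply the remaining-life relation: RL = (t_current − t_min) / CR
RL = (16.9 − 7.6) / 0.38 = 9.3 / 0.38 = 24.5 years

24.5 years


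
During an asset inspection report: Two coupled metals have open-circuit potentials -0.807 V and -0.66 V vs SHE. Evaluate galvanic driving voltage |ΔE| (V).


Driving voltage is the absolute potential difference.
|ΔE| = |-0.807 − (-0.66)| = 0.147 V

0.147 V


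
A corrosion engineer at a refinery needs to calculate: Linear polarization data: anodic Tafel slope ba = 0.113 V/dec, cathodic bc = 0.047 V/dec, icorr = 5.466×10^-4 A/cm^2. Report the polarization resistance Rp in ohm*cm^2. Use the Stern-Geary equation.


Apply the Stern-Geary equation: Rp = ba*bc / (2.303*icorr*(ba+bc))
ba*bc = 0.113*0.047 = 0.005311
ba+bc = 0.16; 2.303*icorr*(ba+bc) = 2.303*5.466×10^-4*0.16 = 2.0141117×10^-4
Rp = 0.005311 / 2.0141117×10^-4 = 26.37 ohm*cm^2

26.37 ohm*cm^2


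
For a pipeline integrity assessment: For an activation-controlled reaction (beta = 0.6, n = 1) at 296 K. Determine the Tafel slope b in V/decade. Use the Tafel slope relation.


Apply the Tafel slope relation: b = 2.303*R*T/(beta*n*F)
Numerator: 2.303 * 8.314 * 296 = 5667.55
Denominator: 0.6 * 1 * 96485 = 57891.0
b = 5667.55 / 57891.0 = 0.098 V/decade

0.098 V/decade


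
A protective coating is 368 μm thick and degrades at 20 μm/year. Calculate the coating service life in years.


Service life = thickness / degradation rate
Life = 368 / 20 = 18.4 years

18.4 years


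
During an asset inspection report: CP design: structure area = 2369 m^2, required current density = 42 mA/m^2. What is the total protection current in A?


I = area * current density, then convert mA → A (÷1000)
I = 2369 * 42 / 1000 = 99.5 A

99.5 A


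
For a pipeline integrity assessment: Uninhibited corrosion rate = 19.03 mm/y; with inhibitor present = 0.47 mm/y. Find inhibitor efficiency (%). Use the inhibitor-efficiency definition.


Apply the inhibitor-efficiency definition: IE = (CR_blank − CR_inh)/CR_blank × 100
IE = (19.03 − 0.47) / 19.03 × 100
IE = 18.56 / 19.03 × 100 = 97.5 %

97.5 %


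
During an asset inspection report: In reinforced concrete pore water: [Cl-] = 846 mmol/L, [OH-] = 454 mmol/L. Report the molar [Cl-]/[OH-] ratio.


Threshold parameter = [Cl-] / [OH-] (molar basis; both in mmol/L, so units cancel)
Ratio = 846 / 454 = 1.86

1.86


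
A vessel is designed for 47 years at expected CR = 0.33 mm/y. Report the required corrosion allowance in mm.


Corrosion allowance = CR × design life
CA = 0.33 * 47 = 15.51 mm

15.51 mm


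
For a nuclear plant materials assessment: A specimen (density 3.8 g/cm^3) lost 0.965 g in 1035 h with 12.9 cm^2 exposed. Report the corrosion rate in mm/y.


Apply the mm/y weight-loss relation: CR = 87600 * W / (D * A * T)
Numerator: 87600 * 0.965 = 84534.0
Denominator: 3.8 * 12.9 * 1035 = 50735.7
CR = 84534.0 / 50735.7 = 1.666164 mm/y

1.666164 mm/y


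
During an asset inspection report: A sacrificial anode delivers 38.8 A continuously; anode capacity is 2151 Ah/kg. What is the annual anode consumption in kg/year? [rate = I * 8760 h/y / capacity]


Annual consumption = current * hours per year / capacity
Rate = 38.8 * 8760 / 2151 = 158.0 kg/year

158.0 kg/year
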